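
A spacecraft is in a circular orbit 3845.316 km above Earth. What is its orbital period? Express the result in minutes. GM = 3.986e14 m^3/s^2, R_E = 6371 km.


r = 10216.3160 km = 1.0216316e+07 m
T = 2*pi*sqrt(r^3/mu) = 2*pi*sqrt(1.0663087e+21 / 3.986e14)
T = 10276.6768 s = 171.2779 min

171.2779 minutes


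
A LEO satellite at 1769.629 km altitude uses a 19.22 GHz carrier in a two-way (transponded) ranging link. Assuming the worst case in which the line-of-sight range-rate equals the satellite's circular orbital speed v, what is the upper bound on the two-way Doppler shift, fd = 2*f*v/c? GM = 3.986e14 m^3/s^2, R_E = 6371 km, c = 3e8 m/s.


r = 8.140629e+06 m
v = sqrt(mu/r) = 6997.4478 m/s (worst-case radial velocity)
f = 19.22 GHz = 1.922e+10 Hz
fd = 2*f*v/c = 2*1.922e+10*6997.4478/3.0e+08
fd = 896606.3082 Hz

896606.3082 Hz


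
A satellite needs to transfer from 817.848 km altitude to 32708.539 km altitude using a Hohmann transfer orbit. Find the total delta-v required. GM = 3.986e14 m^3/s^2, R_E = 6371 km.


r1 = 7188.8480 km = 7.188848e+06 m
r2 = 39079.5390 km = 3.9079539e+07 m
dv1 = sqrt(mu/r1)*(sqrt(2*r2/(r1+r2)) - 1) = 2231.7466 m/s
dv2 = sqrt(mu/r2)*(1 - sqrt(2*r1/(r1+r2))) = 1413.3855 m/s
total dv = |dv1| + |dv2| = 2231.7466 + 1413.3855 = 3645.1321 m/s = 3.6451 km/s

3.6451 km/s


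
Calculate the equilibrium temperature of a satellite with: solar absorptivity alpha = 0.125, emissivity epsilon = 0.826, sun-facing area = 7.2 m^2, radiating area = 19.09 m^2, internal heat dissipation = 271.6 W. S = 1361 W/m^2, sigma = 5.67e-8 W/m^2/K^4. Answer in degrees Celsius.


Numerator = alpha*S*A_sun + Q_int = 0.125*1361*7.2 + 271.6 = 1496.5000 W
Denominator = eps*sigma*A_rad = 0.826*5.67e-8*19.09 = 8.9406488e-07 W/K^4
T^4 = 1.6738159e+09 K^4
T = 202.2679 K = -70.8821 C

-70.8821 degrees Celsius


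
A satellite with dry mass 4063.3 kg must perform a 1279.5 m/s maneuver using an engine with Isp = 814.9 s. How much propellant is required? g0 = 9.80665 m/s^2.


ve = Isp * g0 = 814.9 * 9.80665 = 7991.439085 m/s
mass ratio = exp(dv/ve) = exp(1279.5/7991.439085) = 1.17363860
m_prop = m_dry * (mr - 1) = 4063.3 * (1.17363860 - 1)
m_prop = 705.5457 kg

705.5457 kg


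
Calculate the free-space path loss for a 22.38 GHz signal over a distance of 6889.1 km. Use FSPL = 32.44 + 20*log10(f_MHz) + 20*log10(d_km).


f = 22.38 GHz = 22380.0000 MHz
d = 6889.1 km
FSPL = 32.44 + 20*log10(22380.0000) + 20*log10(6889.1)
FSPL = 32.44 + 86.9972 + 76.7632
FSPL = 196.2005 dB

196.2005 dB


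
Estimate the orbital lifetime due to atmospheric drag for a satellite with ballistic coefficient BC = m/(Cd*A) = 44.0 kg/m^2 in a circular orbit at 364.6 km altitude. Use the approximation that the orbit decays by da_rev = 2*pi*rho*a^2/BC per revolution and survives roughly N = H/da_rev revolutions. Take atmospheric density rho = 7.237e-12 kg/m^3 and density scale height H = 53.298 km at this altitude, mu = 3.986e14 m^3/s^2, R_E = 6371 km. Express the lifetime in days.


a = R_E + alt = 6735.6000 km = 6.7356e+06 m
da_rev = 2*pi*rho*a^2/BC = 2*pi*7.237e-12*(6.7356e+06)^2/44.0 = 46.885477 m per revolution
N = H/da_rev = 53298.0000 m / 46.885477 m = 1136.7699 revolutions
P = 2*pi*sqrt(a^3/mu) = 5501.4308 s
lifetime = N*P = 1136.7699 * 5501.4308 = 6.253861e+06 s = 72.3827 days

72.3827 days


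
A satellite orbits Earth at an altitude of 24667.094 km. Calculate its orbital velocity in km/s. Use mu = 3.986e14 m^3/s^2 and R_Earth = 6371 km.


r = R_E + alt = 6371.0 + 24667.094 = 31038.0940 km = 3.1038094e+07 m
v = sqrt(mu/r) = sqrt(3.986e14 / 3.1038094e+07) = 3583.6132 m/s = 3.5836 km/s

3.5836 km/s


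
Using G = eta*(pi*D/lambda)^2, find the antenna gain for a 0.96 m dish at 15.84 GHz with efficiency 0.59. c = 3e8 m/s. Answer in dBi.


lambda = c/f = 3e8 / 1.584e+10 = 0.01893939 m
G = eta*(pi*D/lambda)^2 = 0.59*(pi*0.96/0.01893939)^2
G = 14961.0498 (linear)
G = 10*log10(14961.0498) = 41.7496 dBi

41.7496 dBi


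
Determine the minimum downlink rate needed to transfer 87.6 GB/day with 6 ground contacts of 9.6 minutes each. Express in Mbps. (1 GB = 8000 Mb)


total contact time = 6 * 9.6 * 60 = 3456.0000 s
data = 87.6 GB = 700800.0000 Mb
rate = 700800.0000 / 3456.0000 = 202.7778 Mbps

202.7778 Mbps


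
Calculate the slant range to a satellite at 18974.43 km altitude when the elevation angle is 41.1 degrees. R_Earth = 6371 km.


h = 18974.43 km, el = 41.1 deg
d = -R_E*sin(el) + sqrt((R_E*sin(el))^2 + 2*R_E*h + h^2)
d = -6371.0000*sin(0.7173303) + sqrt((6371.0000*0.6573752)^2 + 2*6371.0000*18974.43 + 18974.43^2)
d = 20698.4386 km

20698.4386 km


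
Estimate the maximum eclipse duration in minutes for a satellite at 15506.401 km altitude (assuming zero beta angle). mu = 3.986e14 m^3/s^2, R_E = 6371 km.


r = 21877.4010 km
T = 536.7271 min
Eclipse fraction = arcsin(R_E/r)/pi = arcsin(6371.0000/21877.4010)/pi
= arcsin(0.2912138)/pi = 0.09405909
Eclipse duration = 0.09405909 * 536.7271 = 50.4841 min

50.4841 minutes


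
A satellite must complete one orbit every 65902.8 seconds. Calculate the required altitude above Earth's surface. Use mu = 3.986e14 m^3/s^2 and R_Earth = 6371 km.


T = 65902.8 s
r = (mu*T^2/(4*pi^2))^(1/3) = (3.986e14 * 65902.8^2 / (4*pi^2))^(1/3)
r = 3.5263745e+07 m = 35263.7448 km
alt = r - R_E = 35263.7448 - 6371 = 28892.7448 km

28892.7448 km


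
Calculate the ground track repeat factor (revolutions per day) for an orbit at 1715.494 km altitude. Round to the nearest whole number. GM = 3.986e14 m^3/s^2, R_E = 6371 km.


r = 8.086494e+06 m
T = 2*pi*sqrt(r^3/mu) = 7236.8842 s = 120.6147 min
revs/day = 1440 / 120.6147 = 11.9388
Rounded: 12 revolutions per day

12 revolutions per day


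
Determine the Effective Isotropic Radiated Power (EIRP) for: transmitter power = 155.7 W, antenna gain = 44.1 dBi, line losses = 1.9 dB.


Pt = 155.7 W = 21.9229 dBW
EIRP = Pt_dBW + Gt - losses = 21.9229 + 44.1 - 1.9 = 64.1229 dBW

64.1229 dBW


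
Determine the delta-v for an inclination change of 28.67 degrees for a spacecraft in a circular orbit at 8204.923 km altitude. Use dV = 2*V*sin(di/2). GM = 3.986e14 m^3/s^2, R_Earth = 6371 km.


r = 14575.9230 km = 1.4575923e+07 m
V = sqrt(mu/r) = 5229.3850 m/s
di = 28.67 deg = 0.5003859 rad
dV = 2*V*sin(di/2) = 2*5229.3850*sin(0.2501929)
dV = 2589.4963 m/s = 2.5895 km/s

2.5895 km/s


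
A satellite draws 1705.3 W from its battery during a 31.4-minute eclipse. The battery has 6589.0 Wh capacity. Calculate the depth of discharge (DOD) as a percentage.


E_used = P * t / 60 = 1705.3 * 31.4 / 60 = 892.4403 Wh
DOD = E_used / E_total * 100 = 892.4403 / 6589.0 * 100
DOD = 13.5444 %

13.5444 %


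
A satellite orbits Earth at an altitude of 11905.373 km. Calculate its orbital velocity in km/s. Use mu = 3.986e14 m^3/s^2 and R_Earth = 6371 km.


r = R_E + alt = 6371.0 + 11905.373 = 18276.3730 km = 1.8276373e+07 m
v = sqrt(mu/r) = sqrt(3.986e14 / 1.8276373e+07) = 4670.0727 m/s = 4.6701 km/s

4.6701 km/s


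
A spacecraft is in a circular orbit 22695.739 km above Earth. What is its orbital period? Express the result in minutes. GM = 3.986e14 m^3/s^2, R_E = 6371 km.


r = 29066.7390 km = 2.9066739e+07 m
T = 2*pi*sqrt(r^3/mu) = 2*pi*sqrt(2.455777e+22 / 3.986e14)
T = 49318.0263 s = 821.9671 min

821.9671 minutes


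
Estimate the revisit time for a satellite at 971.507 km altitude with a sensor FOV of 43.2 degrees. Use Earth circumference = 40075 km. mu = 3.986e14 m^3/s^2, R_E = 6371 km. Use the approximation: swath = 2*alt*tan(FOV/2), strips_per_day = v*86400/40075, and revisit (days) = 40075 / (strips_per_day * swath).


swath = 2*971.507*tan(0.3769911) = 769.2937 km
v = sqrt(mu/r) = 7367.9465 m/s = 7.3679 km/s
strips/day = v*86400/40075 = 7.3679*86400/40075 = 15.8850
coverage/day = strips * swath = 15.8850 * 769.2937 = 12220.2145 km
revisit = 40075 / 12220.2145 = 3.2794 days

3.2794 days


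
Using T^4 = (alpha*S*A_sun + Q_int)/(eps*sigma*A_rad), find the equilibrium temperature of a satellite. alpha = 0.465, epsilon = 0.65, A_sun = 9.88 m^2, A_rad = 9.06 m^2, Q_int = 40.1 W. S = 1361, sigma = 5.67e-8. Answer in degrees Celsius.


Numerator = alpha*S*A_sun + Q_int = 0.465*1361*9.88 + 40.1 = 6292.8062 W
Denominator = eps*sigma*A_rad = 0.65*5.67e-8*9.06 = 3.339063e-07 W/K^4
T^4 = 1.8846024e+10 K^4
T = 370.5143 K = 97.3643 C

97.3643 degrees Celsius


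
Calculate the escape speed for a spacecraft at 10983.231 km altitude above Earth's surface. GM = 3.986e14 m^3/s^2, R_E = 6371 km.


r = 6371.0 + 10983.231 = 17354.2310 km = 1.7354231e+07 m
v_esc = sqrt(2*mu/r) = sqrt(2*3.986e14 / 1.7354231e+07)
v_esc = 6777.6784 m/s = 6.7777 km/s

6.7777 km/s


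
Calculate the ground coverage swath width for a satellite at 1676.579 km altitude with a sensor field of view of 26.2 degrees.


FOV = 26.2 deg = 0.4572763 rad
swath = 2 * alt * tan(FOV/2) = 2 * 1676.579 * tan(0.2286381)
swath = 2 * 1676.579 * 0.2327073
swath = 780.3043 km

780.3043 km


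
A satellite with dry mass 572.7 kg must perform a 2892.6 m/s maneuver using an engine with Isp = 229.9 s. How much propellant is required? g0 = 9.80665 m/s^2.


ve = Isp * g0 = 229.9 * 9.80665 = 2254.548835 m/s
mass ratio = exp(dv/ve) = exp(2892.6/2254.548835) = 3.60746800
m_prop = m_dry * (mr - 1) = 572.7 * (3.60746800 - 1)
m_prop = 1493.2969 kg

1493.2969 kg


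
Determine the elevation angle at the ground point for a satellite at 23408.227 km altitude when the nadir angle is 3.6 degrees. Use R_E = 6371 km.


r = R_E + alt = 29779.2270 km
Law of sines in the satellite / Earth-center / ground-point triangle:
  sin(nadir)/R_E = sin(90 + el)/r  =>  cos(el) = (r/R_E)*sin(nadir)
cos(el) = (29779.2270 / 6371.0000) * sin(3.6 deg) = 0.2934944
el = arccos(0.2934944) = 72.9327 deg
(Earth-central angle = 90 - nadir - el = 13.4673 deg)

72.9327 degrees


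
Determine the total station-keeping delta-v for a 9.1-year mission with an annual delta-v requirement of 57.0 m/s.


dV = rate * years = 57.0 * 9.1
dV = 518.7000 m/s

518.7000 m/s


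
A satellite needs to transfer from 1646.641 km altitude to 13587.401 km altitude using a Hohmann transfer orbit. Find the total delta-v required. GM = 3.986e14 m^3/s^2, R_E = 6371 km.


r1 = 8017.6410 km = 8.017641e+06 m
r2 = 19958.4010 km = 1.9958401e+07 m
dv1 = sqrt(mu/r1)*(sqrt(2*r2/(r1+r2)) - 1) = 1371.3750 m/s
dv2 = sqrt(mu/r2)*(1 - sqrt(2*r1/(r1+r2))) = 1085.5716 m/s
total dv = |dv1| + |dv2| = 1371.3750 + 1085.5716 = 2456.9466 m/s = 2.4569 km/s

2.4569 km/s


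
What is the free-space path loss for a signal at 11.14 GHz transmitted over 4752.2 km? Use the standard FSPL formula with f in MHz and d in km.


f = 11.14 GHz = 11140.0000 MHz
d = 4752.2 km
FSPL = 32.44 + 20*log10(11140.0000) + 20*log10(4752.2)
FSPL = 32.44 + 80.9377 + 73.5379
FSPL = 186.9156 dB

186.9156 dB


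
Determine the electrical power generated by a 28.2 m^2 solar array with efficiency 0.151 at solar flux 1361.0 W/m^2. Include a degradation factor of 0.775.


P = area * eta * S * degradation
P = 28.2 * 0.151 * 1361.0 * 0.775
P = 4491.4429 W

4491.4429 W


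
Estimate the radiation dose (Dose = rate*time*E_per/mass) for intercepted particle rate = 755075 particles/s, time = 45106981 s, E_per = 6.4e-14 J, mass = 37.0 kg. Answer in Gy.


Total energy deposited = rate * time * E_per
  = 755075 * 45106981 * 6.4e-14 = 2.1798 J
Dose = E_total / mass = 2.1798 / 37.0
Dose = 0.05891313 Gy

0.0589 Gy


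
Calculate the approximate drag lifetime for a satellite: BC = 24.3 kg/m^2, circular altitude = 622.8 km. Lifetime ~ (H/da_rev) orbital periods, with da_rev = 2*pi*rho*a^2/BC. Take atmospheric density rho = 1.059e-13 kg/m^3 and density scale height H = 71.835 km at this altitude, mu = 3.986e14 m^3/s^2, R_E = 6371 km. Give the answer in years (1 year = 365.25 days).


a = R_E + alt = 6993.8000 km = 6.9938e+06 m
da_rev = 2*pi*rho*a^2/BC = 2*pi*1.059e-13*(6.9938e+06)^2/24.3 = 1.339356 m per revolution
N = H/da_rev = 71835.0000 m / 1.339356 m = 53633.9921 revolutions
P = 2*pi*sqrt(a^3/mu) = 5820.7780 s
lifetime = N*P = 53633.9921 * 5820.7780 = 3.1219156e+08 s = 3613.3282 days
years = 3613.3282 / 365.25 = 9.8928 years

9.8928 years


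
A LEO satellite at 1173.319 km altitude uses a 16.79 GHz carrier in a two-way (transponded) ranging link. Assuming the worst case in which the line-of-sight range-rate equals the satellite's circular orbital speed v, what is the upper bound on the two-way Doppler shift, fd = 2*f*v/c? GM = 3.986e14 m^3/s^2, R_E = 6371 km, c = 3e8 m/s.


r = 7.544319e+06 m
v = sqrt(mu/r) = 7268.7315 m/s (worst-case radial velocity)
f = 16.79 GHz = 1.679e+10 Hz
fd = 2*f*v/c = 2*1.679e+10*7268.7315/3.0e+08
fd = 813613.3434 Hz

813613.3434 Hz


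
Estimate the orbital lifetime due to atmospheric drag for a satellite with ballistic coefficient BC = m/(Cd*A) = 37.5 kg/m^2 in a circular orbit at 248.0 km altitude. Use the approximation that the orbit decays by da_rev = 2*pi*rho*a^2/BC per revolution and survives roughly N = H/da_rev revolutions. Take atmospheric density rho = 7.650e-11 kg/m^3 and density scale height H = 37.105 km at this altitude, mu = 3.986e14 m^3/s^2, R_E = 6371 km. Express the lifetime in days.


a = R_E + alt = 6619.0000 km = 6.619e+06 m
da_rev = 2*pi*rho*a^2/BC = 2*pi*7.650e-11*(6.619e+06)^2/37.5 = 561.558232 m per revolution
N = H/da_rev = 37105.0000 m / 561.558232 m = 66.0751 revolutions
P = 2*pi*sqrt(a^3/mu) = 5359.1979 s
lifetime = N*P = 66.0751 * 5359.1979 = 354109.3799 s = 4.0985 days

4.0985 days


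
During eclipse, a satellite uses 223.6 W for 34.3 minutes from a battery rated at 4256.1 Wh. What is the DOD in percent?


E_used = P * t / 60 = 223.6 * 34.3 / 60 = 127.8247 Wh
DOD = E_used / E_total * 100 = 127.8247 / 4256.1 * 100
DOD = 3.0033 %

3.0033 %


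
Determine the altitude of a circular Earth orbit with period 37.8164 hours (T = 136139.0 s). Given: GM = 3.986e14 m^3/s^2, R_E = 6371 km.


T = 136139.0 s
r = (mu*T^2/(4*pi^2))^(1/3) = (3.986e14 * 136139.0^2 / (4*pi^2))^(1/3)
r = 5.7198006e+07 m = 57198.0061 km
alt = r - R_E = 57198.0061 - 6371 = 50827.0061 km

50827.0061 km


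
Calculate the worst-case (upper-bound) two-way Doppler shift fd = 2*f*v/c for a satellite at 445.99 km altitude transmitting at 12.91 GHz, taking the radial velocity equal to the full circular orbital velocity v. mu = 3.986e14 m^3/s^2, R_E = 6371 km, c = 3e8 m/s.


r = 6.81699e+06 m
v = sqrt(mu/r) = 7646.6695 m/s (worst-case radial velocity)
f = 12.91 GHz = 1.291e+10 Hz
fd = 2*f*v/c = 2*1.291e+10*7646.6695/3.0e+08
fd = 658123.3534 Hz

658123.3534 Hz


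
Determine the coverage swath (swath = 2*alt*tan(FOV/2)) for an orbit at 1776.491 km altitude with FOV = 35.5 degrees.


FOV = 35.5 deg = 0.6195919 rad
swath = 2 * alt * tan(FOV/2) = 2 * 1776.491 * tan(0.3097959)
swath = 2 * 1776.491 * 0.3201025
swath = 1137.3185 km

1137.3185 km


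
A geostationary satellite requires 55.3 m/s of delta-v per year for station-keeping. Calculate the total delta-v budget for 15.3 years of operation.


dV = rate * years = 55.3 * 15.3
dV = 846.0900 m/s

846.0900 m/s


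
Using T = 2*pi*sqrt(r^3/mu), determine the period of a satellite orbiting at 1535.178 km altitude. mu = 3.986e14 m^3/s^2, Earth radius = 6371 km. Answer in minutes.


r = 7906.1780 km = 7.906178e+06 m
T = 2*pi*sqrt(r^3/mu) = 2*pi*sqrt(4.9419661e+20 / 3.986e14)
T = 6996.1821 s = 116.6030 min

116.6030 minutes


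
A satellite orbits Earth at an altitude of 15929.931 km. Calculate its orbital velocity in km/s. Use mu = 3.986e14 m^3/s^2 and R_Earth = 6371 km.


r = R_E + alt = 6371.0 + 15929.931 = 22300.9310 km = 2.2300931e+07 m
v = sqrt(mu/r) = sqrt(3.986e14 / 2.2300931e+07) = 4227.7291 m/s = 4.2277 km/s

4.2277 km/s


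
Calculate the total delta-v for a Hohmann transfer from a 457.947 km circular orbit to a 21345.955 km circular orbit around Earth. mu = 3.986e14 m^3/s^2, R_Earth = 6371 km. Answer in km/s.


r1 = 6828.9470 km = 6.828947e+06 m
r2 = 27716.9550 km = 2.7716955e+07 m
dv1 = sqrt(mu/r1)*(sqrt(2*r2/(r1+r2)) - 1) = 2037.9308 m/s
dv2 = sqrt(mu/r2)*(1 - sqrt(2*r1/(r1+r2))) = 1407.7837 m/s
total dv = |dv1| + |dv2| = 2037.9308 + 1407.7837 = 3445.7145 m/s = 3.4457 km/s

3.4457 km/s


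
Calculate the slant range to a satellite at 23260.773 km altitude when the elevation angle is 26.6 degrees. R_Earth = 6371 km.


h = 23260.773 km, el = 26.6 deg
d = -R_E*sin(el) + sqrt((R_E*sin(el))^2 + 2*R_E*h + h^2)
d = -6371.0000*sin(0.4642576) + sqrt((6371.0000*0.4477591)^2 + 2*6371.0000*23260.773 + 23260.773^2)
d = 26226.3584 km

26226.3584 km


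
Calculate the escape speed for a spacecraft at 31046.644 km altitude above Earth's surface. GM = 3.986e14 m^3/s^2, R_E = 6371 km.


r = 6371.0 + 31046.644 = 37417.6440 km = 3.7417644e+07 m
v_esc = sqrt(2*mu/r) = sqrt(2*3.986e14 / 3.7417644e+07)
v_esc = 4615.7835 m/s = 4.6158 km/s

4.6158 km/s


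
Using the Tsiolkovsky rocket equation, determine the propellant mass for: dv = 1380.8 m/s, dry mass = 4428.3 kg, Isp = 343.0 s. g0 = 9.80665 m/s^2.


ve = Isp * g0 = 343.0 * 9.80665 = 3363.680950 m/s
mass ratio = exp(dv/ve) = exp(1380.8/3363.680950) = 1.50757540
m_prop = m_dry * (mr - 1) = 4428.3 * (1.50757540 - 1)
m_prop = 2247.6962 kg

2247.6962 kg


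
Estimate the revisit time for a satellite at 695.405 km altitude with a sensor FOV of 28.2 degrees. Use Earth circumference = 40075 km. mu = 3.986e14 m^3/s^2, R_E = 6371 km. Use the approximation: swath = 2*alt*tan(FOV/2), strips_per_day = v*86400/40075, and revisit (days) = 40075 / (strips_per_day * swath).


swath = 2*695.405*tan(0.2460914) = 349.3473 km
v = sqrt(mu/r) = 7510.5092 m/s = 7.5105 km/s
strips/day = v*86400/40075 = 7.5105*86400/40075 = 16.1923
coverage/day = strips * swath = 16.1923 * 349.3473 = 5656.7504 km
revisit = 40075 / 5656.7504 = 7.0845 days

7.0845 days


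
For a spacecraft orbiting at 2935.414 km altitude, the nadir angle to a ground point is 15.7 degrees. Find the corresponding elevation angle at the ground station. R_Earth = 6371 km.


r = R_E + alt = 9306.4140 km
Law of sines in the satellite / Earth-center / ground-point triangle:
  sin(nadir)/R_E = sin(90 + el)/r  =>  cos(el) = (r/R_E)*sin(nadir)
cos(el) = (9306.4140 / 6371.0000) * sin(15.7 deg) = 0.3952786
el = arccos(0.3952786) = 66.7167 deg
(Earth-central angle = 90 - nadir - el = 7.5833 deg)

66.7167 degrees


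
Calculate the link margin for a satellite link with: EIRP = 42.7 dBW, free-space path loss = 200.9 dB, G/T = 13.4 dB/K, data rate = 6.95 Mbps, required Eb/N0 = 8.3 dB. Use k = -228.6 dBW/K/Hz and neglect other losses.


C/N0 = EIRP - FSPL + G/T - k = 42.7 - 200.9 + 13.4 - (-228.6)
C/N0 = 83.8000 dB-Hz
R_b = 6.95 Mbps = 6.95e+06 bps -> 10*log10(R_b) = 68.4198 dB-Hz
Eb/N0 = C/N0 - 10*log10(R_b) = 83.8000 - 68.4198 = 15.3802 dB
Margin = Eb/N0 - Eb/N0_req = 15.3802 - 8.3 = 7.0802 dB (link closes)

7.0802 dB


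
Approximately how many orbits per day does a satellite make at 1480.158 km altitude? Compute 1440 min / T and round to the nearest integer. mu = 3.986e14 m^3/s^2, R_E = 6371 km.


r = 7.851158e+06 m
T = 2*pi*sqrt(r^3/mu) = 6923.2784 s = 115.3880 min
revs/day = 1440 / 115.3880 = 12.4796
Rounded: 12 revolutions per day

12 revolutions per day


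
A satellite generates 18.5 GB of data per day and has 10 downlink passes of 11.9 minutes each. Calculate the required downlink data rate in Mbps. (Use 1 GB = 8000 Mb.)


total contact time = 10 * 11.9 * 60 = 7140.0000 s
data = 18.5 GB = 148000.0000 Mb
rate = 148000.0000 / 7140.0000 = 20.7283 Mbps

20.7283 Mbps


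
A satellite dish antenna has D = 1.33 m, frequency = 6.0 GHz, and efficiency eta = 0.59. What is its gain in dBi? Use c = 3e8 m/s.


lambda = c/f = 3e8 / 6.0e+09 = 0.0500 m
G = eta*(pi*D/lambda)^2 = 0.59*(pi*1.33/0.0500)^2
G = 4120.1690 (linear)
G = 10*log10(4120.1690) = 36.1492 dBi

36.1492 dBi


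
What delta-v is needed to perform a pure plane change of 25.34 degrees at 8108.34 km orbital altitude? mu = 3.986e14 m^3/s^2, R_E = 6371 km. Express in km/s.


r = 14479.3400 km = 1.447934e+07 m
V = sqrt(mu/r) = 5246.7970 m/s
di = 25.34 deg = 0.4422664 rad
dV = 2*V*sin(di/2) = 2*5246.7970*sin(0.2211332)
dV = 2301.6165 m/s = 2.3016 km/s

2.3016 km/s


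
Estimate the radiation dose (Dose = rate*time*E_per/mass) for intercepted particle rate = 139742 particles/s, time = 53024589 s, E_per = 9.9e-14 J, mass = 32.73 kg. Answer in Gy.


Total energy deposited = rate * time * E_per
  = 139742 * 53024589 * 9.9e-14 = 0.7335664 J
Dose = E_total / mass = 0.7335664 / 32.73
Dose = 0.02241266 Gy

0.0224 Gy


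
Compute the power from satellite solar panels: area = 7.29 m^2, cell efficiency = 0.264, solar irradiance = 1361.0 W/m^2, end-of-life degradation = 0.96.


P = area * eta * S * degradation
P = 7.29 * 0.264 * 1361.0 * 0.96
P = 2514.5531 W

2514.5531 W


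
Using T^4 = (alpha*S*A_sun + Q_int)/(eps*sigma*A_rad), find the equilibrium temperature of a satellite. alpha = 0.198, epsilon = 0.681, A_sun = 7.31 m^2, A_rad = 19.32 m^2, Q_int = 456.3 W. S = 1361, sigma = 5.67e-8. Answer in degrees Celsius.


Numerator = alpha*S*A_sun + Q_int = 0.198*1361*7.31 + 456.3 = 2426.1842 W
Denominator = eps*sigma*A_rad = 0.681*5.67e-8*19.32 = 7.4599736e-07 W/K^4
T^4 = 3.2522691e+09 K^4
T = 238.8068 K = -34.3432 C

-34.3432 degrees Celsius


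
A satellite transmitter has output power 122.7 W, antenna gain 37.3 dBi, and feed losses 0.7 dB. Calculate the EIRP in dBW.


Pt = 122.7 W = 20.8884 dBW
EIRP = Pt_dBW + Gt - losses = 20.8884 + 37.3 - 0.7 = 57.4884 dBW

57.4884 dBW


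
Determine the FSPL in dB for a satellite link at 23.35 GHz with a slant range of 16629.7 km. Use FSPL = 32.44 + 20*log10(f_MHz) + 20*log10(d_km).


f = 23.35 GHz = 23350.0000 MHz
d = 16629.7 km
FSPL = 32.44 + 20*log10(23350.0000) + 20*log10(16629.7)
FSPL = 32.44 + 87.3657 + 84.4177
FSPL = 204.2234 dB

204.2234 dB


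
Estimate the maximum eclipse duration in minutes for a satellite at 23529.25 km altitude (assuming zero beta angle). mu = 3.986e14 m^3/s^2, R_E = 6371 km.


r = 29900.2500 km
T = 857.5752 min
Eclipse fraction = arcsin(R_E/r)/pi = arcsin(6371.0000/29900.2500)/pi
= arcsin(0.2130751)/pi = 0.06834791
Eclipse duration = 0.06834791 * 857.5752 = 58.6135 min

58.6135 minutes


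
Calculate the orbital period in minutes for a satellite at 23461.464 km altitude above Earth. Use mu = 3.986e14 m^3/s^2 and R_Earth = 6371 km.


r = 29832.4640 km = 2.9832464e+07 m
T = 2*pi*sqrt(r^3/mu) = 2*pi*sqrt(2.6550174e+22 / 3.986e14)
T = 51279.6331 s = 854.6606 min

854.6606 minutes


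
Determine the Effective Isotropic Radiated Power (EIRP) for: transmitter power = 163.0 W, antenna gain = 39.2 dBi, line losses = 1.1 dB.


Pt = 163.0 W = 22.1219 dBW
EIRP = Pt_dBW + Gt - losses = 22.1219 + 39.2 - 1.1 = 60.2219 dBW

60.2219 dBW


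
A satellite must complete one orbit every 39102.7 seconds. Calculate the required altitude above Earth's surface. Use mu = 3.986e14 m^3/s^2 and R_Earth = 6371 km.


T = 39102.7 s
r = (mu*T^2/(4*pi^2))^(1/3) = (3.986e14 * 39102.7^2 / (4*pi^2))^(1/3)
r = 2.4899866e+07 m = 24899.8664 km
alt = r - R_E = 24899.8664 - 6371 = 18528.8664 km

18528.8664 km


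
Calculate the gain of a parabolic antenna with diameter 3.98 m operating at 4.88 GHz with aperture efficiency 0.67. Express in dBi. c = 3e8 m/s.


lambda = c/f = 3e8 / 4.88e+09 = 0.06147541 m
G = eta*(pi*D/lambda)^2 = 0.67*(pi*3.98/0.06147541)^2
G = 27716.4642 (linear)
G = 10*log10(27716.4642) = 44.4274 dBi

44.4274 dBi


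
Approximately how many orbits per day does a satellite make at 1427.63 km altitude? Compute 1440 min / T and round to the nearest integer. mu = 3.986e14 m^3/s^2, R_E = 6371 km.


r = 7.79863e+06 m
T = 2*pi*sqrt(r^3/mu) = 6853.9147 s = 114.2319 min
revs/day = 1440 / 114.2319 = 12.6059
Rounded: 13 revolutions per day

13 revolutions per day


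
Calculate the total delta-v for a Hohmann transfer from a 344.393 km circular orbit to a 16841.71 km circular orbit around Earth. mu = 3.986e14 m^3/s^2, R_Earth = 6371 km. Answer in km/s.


r1 = 6715.3930 km = 6.715393e+06 m
r2 = 23212.7100 km = 2.321271e+07 m
dv1 = sqrt(mu/r1)*(sqrt(2*r2/(r1+r2)) - 1) = 1891.2851 m/s
dv2 = sqrt(mu/r2)*(1 - sqrt(2*r1/(r1+r2))) = 1367.8829 m/s
total dv = |dv1| + |dv2| = 1891.2851 + 1367.8829 = 3259.1680 m/s = 3.2592 km/s

3.2592 km/s


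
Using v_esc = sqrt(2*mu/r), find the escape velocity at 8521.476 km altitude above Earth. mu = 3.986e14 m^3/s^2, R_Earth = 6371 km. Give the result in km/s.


r = 6371.0 + 8521.476 = 14892.4760 km = 1.4892476e+07 m
v_esc = sqrt(2*mu/r) = sqrt(2*3.986e14 / 1.4892476e+07)
v_esc = 7316.4463 m/s = 7.3164 km/s

7.3164 km/s


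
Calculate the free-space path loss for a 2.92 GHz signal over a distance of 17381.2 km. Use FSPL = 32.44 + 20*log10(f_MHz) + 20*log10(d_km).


f = 2.92 GHz = 2920.0000 MHz
d = 17381.2 km
FSPL = 32.44 + 20*log10(2920.0000) + 20*log10(17381.2)
FSPL = 32.44 + 69.3077 + 84.8016
FSPL = 186.5493 dB

186.5493 dB


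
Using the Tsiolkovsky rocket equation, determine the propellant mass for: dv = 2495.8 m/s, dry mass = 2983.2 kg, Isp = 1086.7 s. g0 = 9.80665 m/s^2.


ve = Isp * g0 = 1086.7 * 9.80665 = 10656.886555 m/s
mass ratio = exp(dv/ve) = exp(2495.8/10656.886555) = 1.26389217
m_prop = m_dry * (mr - 1) = 2983.2 * (1.26389217 - 1)
m_prop = 787.2431 kg

787.2431 kg


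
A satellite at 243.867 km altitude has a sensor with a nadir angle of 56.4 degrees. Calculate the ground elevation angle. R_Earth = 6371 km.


r = R_E + alt = 6614.8670 km
Law of sines in the satellite / Earth-center / ground-point triangle:
  sin(nadir)/R_E = sin(90 + el)/r  =>  cos(el) = (r/R_E)*sin(nadir)
cos(el) = (6614.8670 / 6371.0000) * sin(56.4 deg) = 0.8648035
el = arccos(0.8648035) = 30.1397 deg
(Earth-central angle = 90 - nadir - el = 3.4603 deg)

30.1397 degrees


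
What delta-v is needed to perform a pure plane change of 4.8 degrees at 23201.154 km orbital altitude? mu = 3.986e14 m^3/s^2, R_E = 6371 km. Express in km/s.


r = 29572.1540 km = 2.9572154e+07 m
V = sqrt(mu/r) = 3671.3617 m/s
di = 4.8 deg = 0.0837758 rad
dV = 2*V*sin(di/2) = 2*3671.3617*sin(0.0418879)
dV = 307.4813 m/s = 0.3074813 km/s

0.3075 km/s


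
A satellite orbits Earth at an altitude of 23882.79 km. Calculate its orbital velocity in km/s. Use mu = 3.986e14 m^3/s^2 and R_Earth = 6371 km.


r = R_E + alt = 6371.0 + 23882.79 = 30253.7900 km = 3.025379e+07 m
v = sqrt(mu/r) = sqrt(3.986e14 / 3.025379e+07) = 3629.7670 m/s = 3.6298 km/s

3.6298 km/s


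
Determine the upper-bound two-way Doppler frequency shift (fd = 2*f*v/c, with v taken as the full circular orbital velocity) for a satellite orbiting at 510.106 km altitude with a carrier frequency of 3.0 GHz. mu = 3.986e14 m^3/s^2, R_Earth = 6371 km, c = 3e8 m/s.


r = 6.881106e+06 m
v = sqrt(mu/r) = 7610.9615 m/s (worst-case radial velocity)
f = 3.0 GHz = 3.0e+09 Hz
fd = 2*f*v/c = 2*3.0e+09*7610.9615/3.0e+08
fd = 152219.2293 Hz

152219.2293 Hz


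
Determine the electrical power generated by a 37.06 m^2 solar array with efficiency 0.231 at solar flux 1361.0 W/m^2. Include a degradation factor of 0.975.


P = area * eta * S * degradation
P = 37.06 * 0.231 * 1361.0 * 0.975
P = 11360.0472 W

11360.0472 W


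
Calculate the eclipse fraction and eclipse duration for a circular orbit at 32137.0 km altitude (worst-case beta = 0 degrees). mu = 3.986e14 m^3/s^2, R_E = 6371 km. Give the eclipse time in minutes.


r = 38508.0000 km
T = 1253.3905 min
Eclipse fraction = arcsin(R_E/r)/pi = arcsin(6371.0000/38508.0000)/pi
= arcsin(0.1654461)/pi = 0.0529064
Eclipse duration = 0.0529064 * 1253.3905 = 66.3124 min

66.3124 minutes


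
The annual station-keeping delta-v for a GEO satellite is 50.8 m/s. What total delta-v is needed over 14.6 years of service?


dV = rate * years = 50.8 * 14.6
dV = 741.6800 m/s

741.6800 m/s


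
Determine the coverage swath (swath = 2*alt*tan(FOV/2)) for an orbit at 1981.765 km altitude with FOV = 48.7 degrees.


FOV = 48.7 deg = 0.8499753 rad
swath = 2 * alt * tan(FOV/2) = 2 * 1981.765 * tan(0.4249877)
swath = 2 * 1981.765 * 0.4525683
swath = 1793.7680 km

1793.7680 km


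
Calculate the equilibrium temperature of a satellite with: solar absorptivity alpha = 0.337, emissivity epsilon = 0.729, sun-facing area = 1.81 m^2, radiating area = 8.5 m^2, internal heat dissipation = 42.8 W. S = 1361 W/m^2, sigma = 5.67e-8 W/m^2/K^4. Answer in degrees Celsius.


Numerator = alpha*S*A_sun + Q_int = 0.337*1361*1.81 + 42.8 = 872.9692 W
Denominator = eps*sigma*A_rad = 0.729*5.67e-8*8.5 = 3.5134155e-07 W/K^4
T^4 = 2.4846739e+09 K^4
T = 223.2633 K = -49.8867 C

-49.8867 degrees Celsius


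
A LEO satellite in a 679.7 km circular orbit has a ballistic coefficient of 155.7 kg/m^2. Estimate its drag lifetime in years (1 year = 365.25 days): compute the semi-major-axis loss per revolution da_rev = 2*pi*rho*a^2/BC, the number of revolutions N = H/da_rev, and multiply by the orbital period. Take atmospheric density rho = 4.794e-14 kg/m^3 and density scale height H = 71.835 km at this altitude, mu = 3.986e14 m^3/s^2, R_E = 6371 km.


a = R_E + alt = 7050.7000 km = 7.0507e+06 m
da_rev = 2*pi*rho*a^2/BC = 2*pi*4.794e-14*(7.0507e+06)^2/155.7 = 0.0961731317 m per revolution
N = H/da_rev = 71835.0000 m / 0.0961731317 m = 746934.1880 revolutions
P = 2*pi*sqrt(a^3/mu) = 5891.9571 s
lifetime = N*P = 746934.1880 * 5891.9571 = 4.4009042e+09 s = 50936.3911 days
years = 50936.3911 / 365.25 = 139.4562 years

139.4562 years


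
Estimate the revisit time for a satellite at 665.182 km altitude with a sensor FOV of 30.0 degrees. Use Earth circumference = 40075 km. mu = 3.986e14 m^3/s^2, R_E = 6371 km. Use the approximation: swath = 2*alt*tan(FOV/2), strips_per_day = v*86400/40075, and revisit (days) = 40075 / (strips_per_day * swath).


swath = 2*665.182*tan(0.2617994) = 356.4700 km
v = sqrt(mu/r) = 7526.6222 m/s = 7.5266 km/s
strips/day = v*86400/40075 = 7.5266*86400/40075 = 16.2271
coverage/day = strips * swath = 16.2271 * 356.4700 = 5784.4659 km
revisit = 40075 / 5784.4659 = 6.9280 days

6.9280 days


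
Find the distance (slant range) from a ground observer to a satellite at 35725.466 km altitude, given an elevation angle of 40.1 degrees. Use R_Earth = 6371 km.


h = 35725.466 km, el = 40.1 deg
d = -R_E*sin(el) + sqrt((R_E*sin(el))^2 + 2*R_E*h + h^2)
d = -6371.0000*sin(0.699877) + sqrt((6371.0000*0.6441236)^2 + 2*6371.0000*35725.466 + 35725.466^2)
d = 37709.7223 km

37709.7223 km


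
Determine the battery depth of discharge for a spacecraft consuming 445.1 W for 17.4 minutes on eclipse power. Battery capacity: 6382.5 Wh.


E_used = P * t / 60 = 445.1 * 17.4 / 60 = 129.0790 Wh
DOD = E_used / E_total * 100 = 129.0790 / 6382.5 * 100
DOD = 2.0224 %

2.0224 %


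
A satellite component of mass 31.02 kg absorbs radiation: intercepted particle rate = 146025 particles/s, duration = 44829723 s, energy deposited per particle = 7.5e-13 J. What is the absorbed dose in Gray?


Total energy deposited = rate * time * E_per
  = 146025 * 44829723 * 7.5e-13 = 4.9097 J
Dose = E_total / mass = 4.9097 / 31.02
Dose = 0.1582752 Gy

0.1583 Gy


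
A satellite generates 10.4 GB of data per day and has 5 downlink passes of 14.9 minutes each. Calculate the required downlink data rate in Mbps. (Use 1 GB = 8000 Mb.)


total contact time = 5 * 14.9 * 60 = 4470.0000 s
data = 10.4 GB = 83200.0000 Mb
rate = 83200.0000 / 4470.0000 = 18.6130 Mbps

18.6130 Mbps


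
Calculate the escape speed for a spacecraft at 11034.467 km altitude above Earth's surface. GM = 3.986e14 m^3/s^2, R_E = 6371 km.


r = 6371.0 + 11034.467 = 17405.4670 km = 1.7405467e+07 m
v_esc = sqrt(2*mu/r) = sqrt(2*3.986e14 / 1.7405467e+07)
v_esc = 6767.6954 m/s = 6.7677 km/s

6.7677 km/s


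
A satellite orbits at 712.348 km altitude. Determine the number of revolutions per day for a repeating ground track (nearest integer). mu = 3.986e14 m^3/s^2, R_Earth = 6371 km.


r = 7.083348e+06 m
T = 2*pi*sqrt(r^3/mu) = 5932.9282 s = 98.8821 min
revs/day = 1440 / 98.8821 = 14.5628
Rounded: 15 revolutions per day

15 revolutions per day


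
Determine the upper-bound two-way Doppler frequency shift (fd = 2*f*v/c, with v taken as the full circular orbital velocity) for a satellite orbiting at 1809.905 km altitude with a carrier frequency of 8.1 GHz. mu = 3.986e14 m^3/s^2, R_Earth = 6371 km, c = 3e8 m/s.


r = 8.180905e+06 m
v = sqrt(mu/r) = 6980.2017 m/s (worst-case radial velocity)
f = 8.1 GHz = 8.1e+09 Hz
fd = 2*f*v/c = 2*8.1e+09*6980.2017/3.0e+08
fd = 376930.8920 Hz

376930.8920 Hz


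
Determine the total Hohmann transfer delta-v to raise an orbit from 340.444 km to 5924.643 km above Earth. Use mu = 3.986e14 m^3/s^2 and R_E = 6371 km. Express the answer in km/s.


r1 = 6711.4440 km = 6.711444e+06 m
r2 = 12295.6430 km = 1.2295643e+07 m
dv1 = sqrt(mu/r1)*(sqrt(2*r2/(r1+r2)) - 1) = 1059.2775 m/s
dv2 = sqrt(mu/r2)*(1 - sqrt(2*r1/(r1+r2))) = 908.9409 m/s
total dv = |dv1| + |dv2| = 1059.2775 + 908.9409 = 1968.2184 m/s = 1.9682 km/s

1.9682 km/s


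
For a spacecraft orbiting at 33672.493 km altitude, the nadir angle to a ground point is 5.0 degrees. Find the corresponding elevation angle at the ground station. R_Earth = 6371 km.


r = R_E + alt = 40043.4930 km
Law of sines in the satellite / Earth-center / ground-point triangle:
  sin(nadir)/R_E = sin(90 + el)/r  =>  cos(el) = (r/R_E)*sin(nadir)
cos(el) = (40043.4930 / 6371.0000) * sin(5.0 deg) = 0.5477979
el = arccos(0.5477979) = 56.7839 deg
(Earth-central angle = 90 - nadir - el = 28.2161 deg)

56.7839 degrees


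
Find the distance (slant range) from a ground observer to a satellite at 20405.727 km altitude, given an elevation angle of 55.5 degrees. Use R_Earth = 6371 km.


h = 20405.727 km, el = 55.5 deg
d = -R_E*sin(el) + sqrt((R_E*sin(el))^2 + 2*R_E*h + h^2)
d = -6371.0000*sin(0.9686577) + sqrt((6371.0000*0.8241262)^2 + 2*6371.0000*20405.727 + 20405.727^2)
d = 21281.9496 km

21281.9496 km


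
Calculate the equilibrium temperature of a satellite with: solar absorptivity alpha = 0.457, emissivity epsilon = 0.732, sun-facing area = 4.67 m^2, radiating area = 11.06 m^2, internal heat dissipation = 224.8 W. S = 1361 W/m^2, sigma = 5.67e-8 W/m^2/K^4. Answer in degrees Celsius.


Numerator = alpha*S*A_sun + Q_int = 0.457*1361*4.67 + 224.8 = 3129.4326 W
Denominator = eps*sigma*A_rad = 0.732*5.67e-8*11.06 = 4.5903866e-07 W/K^4
T^4 = 6.8173617e+09 K^4
T = 287.3453 K = 14.1953 C

14.1953 degrees Celsius


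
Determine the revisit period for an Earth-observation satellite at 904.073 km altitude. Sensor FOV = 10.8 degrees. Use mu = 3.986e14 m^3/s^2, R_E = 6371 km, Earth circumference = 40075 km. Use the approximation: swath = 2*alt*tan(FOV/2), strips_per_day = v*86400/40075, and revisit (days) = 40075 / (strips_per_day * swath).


swath = 2*904.073*tan(0.09424778) = 170.9201 km
v = sqrt(mu/r) = 7402.0151 m/s = 7.4020 km/s
strips/day = v*86400/40075 = 7.4020*86400/40075 = 15.9584
coverage/day = strips * swath = 15.9584 * 170.9201 = 2727.6169 km
revisit = 40075 / 2727.6169 = 14.6923 days

14.6923 days


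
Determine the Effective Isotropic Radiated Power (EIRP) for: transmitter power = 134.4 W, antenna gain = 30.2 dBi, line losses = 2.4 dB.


Pt = 134.4 W = 21.2840 dBW
EIRP = Pt_dBW + Gt - losses = 21.2840 + 30.2 - 2.4 = 49.0840 dBW

49.0840 dBW


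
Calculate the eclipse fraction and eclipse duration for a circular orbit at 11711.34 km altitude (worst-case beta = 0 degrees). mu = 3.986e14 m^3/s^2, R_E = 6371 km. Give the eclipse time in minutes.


r = 18082.3400 km
T = 403.3127 min
Eclipse fraction = arcsin(R_E/r)/pi = arcsin(6371.0000/18082.3400)/pi
= arcsin(0.3523327)/pi = 0.1146115
Eclipse duration = 0.1146115 * 403.3127 = 46.2243 min

46.2243 minutes


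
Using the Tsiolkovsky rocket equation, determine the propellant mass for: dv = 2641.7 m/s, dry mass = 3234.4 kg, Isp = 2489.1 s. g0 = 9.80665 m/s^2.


ve = Isp * g0 = 2489.1 * 9.80665 = 24409.732515 m/s
mass ratio = exp(dv/ve) = exp(2641.7/24409.732515) = 1.11429646
m_prop = m_dry * (mr - 1) = 3234.4 * (1.11429646 - 1)
m_prop = 369.6805 kg

369.6805 kg


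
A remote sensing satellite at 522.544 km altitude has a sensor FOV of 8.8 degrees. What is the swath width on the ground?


FOV = 8.8 deg = 0.153589 rad
swath = 2 * alt * tan(FOV/2) = 2 * 522.544 * tan(0.07679449)
swath = 2 * 522.544 * 0.07694581
swath = 80.4151 km

80.4151 km


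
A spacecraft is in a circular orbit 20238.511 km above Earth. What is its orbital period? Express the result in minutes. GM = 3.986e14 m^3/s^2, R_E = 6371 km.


r = 26609.5110 km = 2.6609511e+07 m
T = 2*pi*sqrt(r^3/mu) = 2*pi*sqrt(1.8841292e+22 / 3.986e14)
T = 43198.2906 s = 719.9715 min

719.9715 minutes


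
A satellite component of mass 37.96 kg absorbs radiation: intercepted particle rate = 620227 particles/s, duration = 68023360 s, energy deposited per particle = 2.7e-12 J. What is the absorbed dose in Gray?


Total energy deposited = rate * time * E_per
  = 620227 * 68023360 * 2.7e-12 = 113.9128 J
Dose = E_total / mass = 113.9128 / 37.96
Dose = 3.0009 Gy

3.0009 Gy


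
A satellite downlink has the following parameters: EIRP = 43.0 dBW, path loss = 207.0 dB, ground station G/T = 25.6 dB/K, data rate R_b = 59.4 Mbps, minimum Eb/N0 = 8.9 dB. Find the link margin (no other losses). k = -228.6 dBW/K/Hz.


C/N0 = EIRP - FSPL + G/T - k = 43.0 - 207.0 + 25.6 - (-228.6)
C/N0 = 90.2000 dB-Hz
R_b = 59.4 Mbps = 5.94e+07 bps -> 10*log10(R_b) = 77.7379 dB-Hz
Eb/N0 = C/N0 - 10*log10(R_b) = 90.2000 - 77.7379 = 12.4621 dB
Margin = Eb/N0 - Eb/N0_req = 12.4621 - 8.9 = 3.5621 dB (link closes)

3.5621 dB


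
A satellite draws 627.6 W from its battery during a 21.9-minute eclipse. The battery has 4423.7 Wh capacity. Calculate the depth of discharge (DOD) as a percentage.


E_used = P * t / 60 = 627.6 * 21.9 / 60 = 229.0740 Wh
DOD = E_used / E_total * 100 = 229.0740 / 4423.7 * 100
DOD = 5.1783 %

5.1783 %


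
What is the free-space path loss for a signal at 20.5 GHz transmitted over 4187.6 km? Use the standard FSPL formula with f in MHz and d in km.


f = 20.5 GHz = 20500.0000 MHz
d = 4187.6 km
FSPL = 32.44 + 20*log10(20500.0000) + 20*log10(4187.6)
FSPL = 32.44 + 86.2351 + 72.4393
FSPL = 191.1144 dB

191.1144 dB


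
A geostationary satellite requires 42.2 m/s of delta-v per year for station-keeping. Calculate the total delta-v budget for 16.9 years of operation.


dV = rate * years = 42.2 * 16.9
dV = 713.1800 m/s

713.1800 m/s


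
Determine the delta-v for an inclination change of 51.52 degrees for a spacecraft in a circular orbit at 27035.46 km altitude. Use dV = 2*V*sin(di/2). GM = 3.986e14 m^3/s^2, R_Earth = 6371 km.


r = 33406.4600 km = 3.340646e+07 m
V = sqrt(mu/r) = 3454.2472 m/s
di = 51.52 deg = 0.8991936 rad
dV = 2*V*sin(di/2) = 2*3454.2472*sin(0.4495968)
dV = 3002.4486 m/s = 3.0024 km/s

3.0024 km/s


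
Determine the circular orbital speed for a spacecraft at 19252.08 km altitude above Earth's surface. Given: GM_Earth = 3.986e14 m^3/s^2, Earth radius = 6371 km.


r = R_E + alt = 6371.0 + 19252.08 = 25623.0800 km = 2.562308e+07 m
v = sqrt(mu/r) = sqrt(3.986e14 / 2.562308e+07) = 3944.1460 m/s = 3.9441 km/s

3.9441 km/s


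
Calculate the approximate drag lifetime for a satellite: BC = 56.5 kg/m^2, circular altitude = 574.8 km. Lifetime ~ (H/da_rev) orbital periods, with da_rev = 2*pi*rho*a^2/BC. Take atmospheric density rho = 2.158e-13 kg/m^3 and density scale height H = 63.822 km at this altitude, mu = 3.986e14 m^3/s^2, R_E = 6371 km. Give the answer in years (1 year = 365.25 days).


a = R_E + alt = 6945.8000 km = 6.9458e+06 m
da_rev = 2*pi*rho*a^2/BC = 2*pi*2.158e-13*(6.9458e+06)^2/56.5 = 1.157784 m per revolution
N = H/da_rev = 63822.0000 m / 1.157784 m = 55124.2890 revolutions
P = 2*pi*sqrt(a^3/mu) = 5760.9570 s
lifetime = N*P = 55124.2890 * 5760.9570 = 3.1756866e+08 s = 3675.5632 days
years = 3675.5632 / 365.25 = 10.0631 years

10.0631 years


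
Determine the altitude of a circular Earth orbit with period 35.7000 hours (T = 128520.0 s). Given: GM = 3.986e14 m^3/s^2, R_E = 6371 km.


T = 128520.0 s
r = (mu*T^2/(4*pi^2))^(1/3) = (3.986e14 * 128520.0^2 / (4*pi^2))^(1/3)
r = 5.5043537e+07 m = 55043.5367 km
alt = r - R_E = 55043.5367 - 6371 = 48672.5367 km

48672.5367 km
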